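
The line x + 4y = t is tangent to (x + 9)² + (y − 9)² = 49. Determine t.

t = 27 ± 7√17

For a tangent, require d(centre, line) = r = 7.
|1·(−9) + 4·9 − t| / √17 = 7
|t − (27)| = 7√17.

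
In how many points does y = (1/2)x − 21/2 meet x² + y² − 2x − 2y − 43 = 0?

Substituting the line into the circle gives 5x² − 54x + 353 = 0.
Discriminant = (−54)² − 4·5·(353) = −4144 < 0.
No real roots: the line does not meet the circle.

0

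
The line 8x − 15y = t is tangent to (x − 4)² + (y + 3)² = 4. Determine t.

t = 43 or t = 111

For a tangent, require d(centre, line) = r = 2.
|8·4 − 15·(−3) − t| / √289 = 2
|t − (77)| = 2·17, so t = 111 or t = 43.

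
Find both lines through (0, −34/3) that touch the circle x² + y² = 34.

Write the tangent as mx − y + (−34/3 − m·(0)) = 0 and set its distance from the centre to √34:
[m·(0) − (34/3)]² = 34(m² + 1)
9m² − 25 = 0, so m = −5/3 or m = 5/3.
With m = −5/3: 5x + 3y = −34. With m = 5/3: 5x − 3y = 34.

5x + 3y = −34 and 5x − 3y = 34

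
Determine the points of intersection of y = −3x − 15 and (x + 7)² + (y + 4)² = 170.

(−8, 9) and (0, −15)

Substitute y = −3x − 15:
10x² + 80x = 0  ⟹  x² + 8x = 0
x = 0 or x = −8, giving (0, −15) and (−8, 9).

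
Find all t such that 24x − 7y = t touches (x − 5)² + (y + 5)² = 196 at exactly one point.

t = −195 or t = 505

The line touches the circle iff its distance from (5, −5) is 14:
|24·5 − 7·(−5) − t| / √625 = 14
|t − (155)| = 14·25, so t = 505 or t = −195.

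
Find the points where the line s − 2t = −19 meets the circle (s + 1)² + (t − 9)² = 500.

(−21, −1) and (19, 19)

From the line, t = (19 + s)/2. Substituting:
5s² + 10s − 1995 = 0  ⟹  s² + 2s − 399 = 0
s = 19 or s = −21, giving (19, 19) and (−21, −1).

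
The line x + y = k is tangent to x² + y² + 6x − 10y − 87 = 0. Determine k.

For a tangent, require d(centre, line) = r = 11.
|1·(−3) + 1·5 − k| / √2 = 11
|k − (2)| = 11√2.

k = 2 ± 11√2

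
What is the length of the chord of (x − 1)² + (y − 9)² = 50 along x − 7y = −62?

Substitute y = (62 + x)/7:
50x² − 100x − 2400 = 0  ⟹  x² − 2x − 48 = 0
x = 8 or x = −6, giving (8, 10) and (−6, 8).
|(8, 10) − (−6, 8)| = √((14)² + (2)²) = 10√2.

10√2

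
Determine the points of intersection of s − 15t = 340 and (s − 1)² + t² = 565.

From the line, t = (−340 + s)/15. Substituting:
226s² − 1130s − 11300 = 0  ⟹  s² − 5s − 50 = 0
s = 10 or s = −5, giving (10, −22) and (−5, −23).

(−5, −23) and (10, −22)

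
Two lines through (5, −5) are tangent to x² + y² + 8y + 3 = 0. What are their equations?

3x + 2y = 5 and 2x − 3y = 25

Write the tangent as mx − y + (−5 − m·(5)) = 0 and set its distance from the centre to √13:
[m·(−5) − (1)]² = 13(m² + 1)
6m² + 5m − 6 = 0, so m = −3/2 or m = 2/3.
Through (5, −5) these give 3x + 2y = 5 and 2x − 3y = 25.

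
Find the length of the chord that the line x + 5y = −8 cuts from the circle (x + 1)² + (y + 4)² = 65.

3√26

Express y = (−8 − x)/5 and substitute into the circle:
26x² + 26x − 1456 = 0  ⟹  x² + x − 56 = 0
x = 7 or x = −8, giving (7, −3) and (−8, 0).
Chord length = distance between (7, −3) and (−8, 0) = √234 = 3√26.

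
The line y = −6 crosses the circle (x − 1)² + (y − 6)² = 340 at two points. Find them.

(−13, −6) and (15, −6)

Express y = −6 and substitute into the circle:
x² − 2x − 195 = 0
x = 15 or x = −13, giving (15, −6) and (−13, −6).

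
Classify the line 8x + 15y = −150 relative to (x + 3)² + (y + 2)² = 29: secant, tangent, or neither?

neither

Centre (−3, −2), r² = 29. Distance² from centre to line = (96)²/289 = 9216/289.
Since d² > r², the line lies outside the circle.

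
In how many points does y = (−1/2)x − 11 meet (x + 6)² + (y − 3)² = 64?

0

Centre (−6, 3), r² = 64. Distance² from centre to line = (22)²/5 = 484/5.
Since d² > r², the line lies outside the circle.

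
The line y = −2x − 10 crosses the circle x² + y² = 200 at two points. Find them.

(−10, 10) and (2, −14)

From the line, y = −2x − 10. Substituting:
5x² + 40x − 100 = 0  ⟹  x² + 8x − 20 = 0
x = 2 or x = −10, giving (2, −14) and (−10, 10).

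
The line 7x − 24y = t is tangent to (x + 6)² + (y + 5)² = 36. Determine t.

t = −72 or t = 228

For a tangent, require d(centre, line) = r = 6.
|7·(−6) − 24·(−5) − t| / √625 = 6
|t − (78)| = 6·25, so t = 228 or t = −72.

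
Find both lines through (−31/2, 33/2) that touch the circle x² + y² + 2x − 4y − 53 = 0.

A line y − (33/2) = m(x − (−31/2)) is tangent when its distance from (−1, 2) is √58:
(29/2m − (−29/2))² = 58(m² + 1)
21m² + 58m + 21 = 0, so m = −7/3 or m = −3/7.
With m = −7/3: 7x + 3y = −59. With m = −3/7: 3x + 7y = 69.

7x + 3y = −59 and 3x + 7y = 69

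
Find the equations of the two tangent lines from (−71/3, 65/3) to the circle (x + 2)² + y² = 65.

7x + 4y = −79 and 4x + 7y = 57

Write the tangent as mx − y + (65/3 − m·(−71/3)) = 0 and set its distance from the centre to √65:
[m·(65/3) − (−65/3)]² = 65(m² + 1)
28m² + 65m + 28 = 0, so m = −7/4 or m = −4/7.
With m = −7/4: 7x + 4y = −79. With m = −4/7: 4x + 7y = 57.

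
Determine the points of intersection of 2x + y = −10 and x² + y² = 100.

From the line, y = −2x − 10. Substituting:
5x² + 40x = 0  ⟹  x² + 8x = 0
x = 0 or x = −8, giving (0, −10) and (−8, 6).

(−8, 6) and (0, −10)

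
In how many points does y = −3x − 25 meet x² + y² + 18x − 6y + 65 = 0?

2

Substituting the line into the circle gives 10x² + 186x + 840 = 0.
Discriminant = (186)² − 4·10·(840) = 996 > 0.
Two real roots: the line is a secant.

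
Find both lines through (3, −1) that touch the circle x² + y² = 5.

2x + y = 5 and x − 2y = 5

Let a tangent through (3, −1) have slope m. Its distance from (0, 0) must equal √5:
(−3m − (1))² = 5(m² + 1)
2m² + 3m − 2 = 0, so m = −2 or m = 1/2.
With m = −2: 2x + y = 5. With m = 1/2: x − 2y = 5.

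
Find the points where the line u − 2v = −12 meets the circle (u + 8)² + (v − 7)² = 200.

Express v = (12 + u)/2 and substitute into the circle:
5u² + 60u − 540 = 0  ⟹  u² + 12u − 108 = 0
u = 6 or u = −18, giving (6, 9) and (−18, −3).

(−18, −3) and (6, 9)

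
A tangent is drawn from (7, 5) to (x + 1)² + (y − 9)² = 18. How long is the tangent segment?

√62

Centre (−1, 9), r² = 18. |PO|² = (8)² + (−4)² = 80.
The tangent meets the radius at right angles, so tangent² = |PO|² − r² = 80 − 18 = 62.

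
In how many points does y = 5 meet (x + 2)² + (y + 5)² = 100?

1

Substituting the line into the circle gives x² + 4x + 4 = 0.
Discriminant = (4)² − 4·1·(4) = 0.
A repeated root: the line is tangent.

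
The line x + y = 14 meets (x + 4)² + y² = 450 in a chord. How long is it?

24√2

The distance from (−4, 0) to the line is 18/√2, and r² = 450.
Chord = 2√(r² − d²) = 2·√(288) = 24√2.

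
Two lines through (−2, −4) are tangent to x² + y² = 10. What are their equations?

Write the tangent as mx − y + (−4 − m·(−2)) = 0 and set its distance from the centre to √10:
[m·(2) − (4)]² = 10(m² + 1)
3m² + 8m − 3 = 0, so m = 1/3 or m = −3.
Through (−2, −4) these give x − 3y = 10 and 3x + y = −10.

x − 3y = 10 and 3x + y = −10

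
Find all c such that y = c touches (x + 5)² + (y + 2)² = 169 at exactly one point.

The line touches the circle iff its distance from (−5, −2) is 13:
|0·(−5) + 1·(−2) − c| / √1 = 13
|c − (−2)| = 13, so c = 11 or c = −15.

c = −15 or c = 11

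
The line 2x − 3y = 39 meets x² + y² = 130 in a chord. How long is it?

2√13

From the line, y = (−39 + 2x)/3. Substituting:
13x² − 156x + 351 = 0  ⟹  x² − 12x + 27 = 0
x = 9 or x = 3, giving (9, −7) and (3, −11).
|(9, −7) − (3, −11)| = √((6)² + (4)²) = 2√13.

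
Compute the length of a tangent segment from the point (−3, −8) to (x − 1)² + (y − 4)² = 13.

7√3

With centre O = (1, 4), |OP|² = 160 and r² = 13.
The tangent meets the radius at right angles, so tangent² = |PO|² − r² = 160 − 13 = 147.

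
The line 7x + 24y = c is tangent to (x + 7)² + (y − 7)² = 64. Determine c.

The line touches the circle iff its distance from (−7, 7) is 8:
|7·(−7) + 24·7 − c| / √625 = 8
|c − (119)| = 8·25, so c = 319 or c = −81.

c = −81 or c = 319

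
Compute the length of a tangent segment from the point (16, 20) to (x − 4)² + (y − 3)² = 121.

2√78

With centre O = (4, 3), |OP|² = 433 and r² = 121.
By the tangent–radius right angle, tangent length = √(|PO|² − r²) = √312 = 2√78.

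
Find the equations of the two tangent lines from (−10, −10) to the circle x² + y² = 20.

2x − y = −10 and x − 2y = 10

A line y − (−10) = m(x − (−10)) is tangent when its distance from (0, 0) is 2√5:
(10m − (10))² = 20(m² + 1)
2m² − 5m + 2 = 0, so m = 2 or m = 1/2.
With m = 2: 2x − y = −10. With m = 1/2: x − 2y = 10.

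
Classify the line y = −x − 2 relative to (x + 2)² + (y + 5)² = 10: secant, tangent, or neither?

neither

d² = (1·(−2) + 1·(−5) − (−2))²/2 = 25/2; r² = 10.
Since d² > r², the line lies outside the circle.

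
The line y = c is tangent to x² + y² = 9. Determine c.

For a tangent, require d(centre, line) = r = 3.
|0·0 + 1·0 − c| / √1 = 3
|c| = 3, so c = 3 or c = −3.

c = −3 or c = 3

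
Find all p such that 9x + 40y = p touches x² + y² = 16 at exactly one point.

p = −164 or p = 164

Tangency holds when the distance from the centre (0, 0) to the line equals the radius 4:
|9·0 + 40·0 − p| / √1681 = 4
|p| = 4·41, so p = 164 or p = −164.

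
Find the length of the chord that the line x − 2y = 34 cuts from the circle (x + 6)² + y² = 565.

14√5

Centre (−6, 0), r² = 565. Perpendicular distance d from centre to line = |−40| / √5 = 40/√5.
Half the chord is √(r² − d²) = √(245), so the full chord is 14√5.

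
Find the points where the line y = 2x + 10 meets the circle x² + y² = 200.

Substitute y = 2x + 10:
5x² + 40x − 100 = 0  ⟹  x² + 8x − 20 = 0
x = 2 or x = −10, giving (2, 14) and (−10, −10).

(−10, −10) and (2, 14)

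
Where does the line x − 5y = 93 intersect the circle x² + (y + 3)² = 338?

(−7, −20) and (13, −16)

Substitute y = (−93 + x)/5:
26x² − 156x − 2366 = 0  ⟹  x² − 6x − 91 = 0
x = 13 or x = −7, giving (13, −16) and (−7, −20).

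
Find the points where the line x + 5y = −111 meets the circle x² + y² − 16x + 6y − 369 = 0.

From the line, y = (−111 − x)/5. Substituting:
26x² − 208x − 234 = 0  ⟹  x² − 8x − 9 = 0
x = 9 or x = −1, giving (9, −24) and (−1, −22).

(−1, −22) and (9, −24)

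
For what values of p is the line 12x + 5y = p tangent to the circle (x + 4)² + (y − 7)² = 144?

p = −169 or p = 143

For a tangent, require d(centre, line) = r = 12.
|12·(−4) + 5·7 − p| / √169 = 12
|p − (−13)| = 12·13, so p = 143 or p = −169.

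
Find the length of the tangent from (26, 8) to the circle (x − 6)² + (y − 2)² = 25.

The centre is (6, 2) and r = 5. The square of the distance from P to the centre is 400 + 36 = 436.
Power of the point: PT² = |PO|² − r² = 411, so PT = √411.

√411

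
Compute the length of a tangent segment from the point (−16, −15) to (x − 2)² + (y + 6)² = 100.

√305

Centre (2, −6), r² = 100. |PO|² = (−18)² + (−9)² = 405.
The tangent meets the radius at right angles, so tangent² = |PO|² − r² = 405 − 100 = 305.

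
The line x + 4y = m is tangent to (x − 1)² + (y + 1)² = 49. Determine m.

m = −3 ± 7√17

Tangency holds when the distance from the centre (1, −1) to the line equals the radius 7:
|1·1 + 4·(−1) − m| / √17 = 7
|m − (−3)| = 7√17.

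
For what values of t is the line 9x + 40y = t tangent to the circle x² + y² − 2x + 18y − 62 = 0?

The line touches the circle iff its distance from (1, −9) is 12:
|9·1 + 40·(−9) − t| / √1681 = 12
|t − (−351)| = 12·41, so t = 141 or t = −843.

t = −843 or t = 141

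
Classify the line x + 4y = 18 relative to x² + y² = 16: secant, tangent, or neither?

neither

d² = (1·0 + 4·0 − (18))²/17 = 324/17; r² = 16.
Since d² > r², the line lies outside the circle.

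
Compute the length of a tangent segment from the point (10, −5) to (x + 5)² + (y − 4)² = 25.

√281

The centre is (−5, 4) and r = 5. The square of the distance from P to the centre is 225 + 81 = 306.
Power of the point: PT² = |PO|² − r² = 281, so PT = √281.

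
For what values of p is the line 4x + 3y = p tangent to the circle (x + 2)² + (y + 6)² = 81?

The line touches the circle iff its distance from (−2, −6) is 9:
|4·(−2) + 3·(−6) − p| / √25 = 9
|p − (−26)| = 9·5, so p = 19 or p = −71.

p = −71 or p = 19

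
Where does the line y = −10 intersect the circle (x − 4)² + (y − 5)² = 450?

(−11, −10) and (19, −10)

From the line, y = −10. Substituting:
x² − 8x − 209 = 0
x = 19 or x = −11, giving (19, −10) and (−11, −10).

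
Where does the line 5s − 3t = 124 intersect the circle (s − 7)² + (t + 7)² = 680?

Substitute t = (−124 + 5s)/3:
34s² − 1156s + 4930 = 0  ⟹  s² − 34s + 145 = 0
s = 29 or s = 5, giving (29, 7) and (5, −33).

(5, −33) and (29, 7)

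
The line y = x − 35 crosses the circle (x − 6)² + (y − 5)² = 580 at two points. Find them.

(22, −13) and (24, −11)

From the line, y = x − 35. Substituting:
2x² − 92x + 1056 = 0  ⟹  x² − 46x + 528 = 0
x = 24 or x = 22, giving (24, −11) and (22, −13).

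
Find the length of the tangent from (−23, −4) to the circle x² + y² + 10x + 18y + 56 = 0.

√299

The centre is (−5, −9) and r = 5√2. The square of the distance from P to the centre is 324 + 25 = 349.
The tangent meets the radius at right angles, so tangent² = |PO|² − r² = 349 − 50 = 299.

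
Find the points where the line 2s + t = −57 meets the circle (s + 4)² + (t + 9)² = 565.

(−27, −3) and (−13, −31)

Substitute t = −2s − 57:
5s² + 200s + 1755 = 0  ⟹  s² + 40s + 351 = 0
s = −13 or s = −27, giving (−13, −31) and (−27, −3).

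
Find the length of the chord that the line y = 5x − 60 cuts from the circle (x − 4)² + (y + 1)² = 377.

Substitute y = 5x − 60:
26x² − 598x + 3120 = 0  ⟹  x² − 23x + 120 = 0
x = 15 or x = 8, giving (15, 15) and (8, −20).
Chord length = distance between (15, 15) and (8, −20) = √1274 = 7√26.

7√26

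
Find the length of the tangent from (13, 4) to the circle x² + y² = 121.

Centre (0, 0), r² = 121. |PO|² = (13)² + (4)² = 185.
The tangent meets the radius at right angles, so tangent² = |PO|² − r² = 185 − 121 = 64.

8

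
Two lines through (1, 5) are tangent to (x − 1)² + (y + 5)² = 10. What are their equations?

Write the tangent as mx − y + (5 − m·(1)) = 0 and set its distance from the centre to √10:
(0m − (−10))² = 10(m² + 1)
m² − 9 = 0, so m = −3 or m = 3.
Through (1, 5) these give 3x + y = 8 and 3x − y = −2.

3x + y = 8 and 3x − y = −2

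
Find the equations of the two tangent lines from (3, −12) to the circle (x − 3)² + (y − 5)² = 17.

4x + y = 0 and 4x − y = 24

A line y − (−12) = m(x − (3)) is tangent when its distance from (3, 5) is √17:
[m·(0) − (17)]² = 17(m² + 1)
m² − 16 = 0, so m = −4 or m = 4.
Through (3, −12) these give 4x + y = 0 and 4x − y = 24.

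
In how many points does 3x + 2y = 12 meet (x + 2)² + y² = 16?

Substituting the line into the circle gives 13x² − 56x + 96 = 0.
Discriminant = (−56)² − 4·13·(96) = −1856 < 0.
No real roots: the line does not meet the circle.

0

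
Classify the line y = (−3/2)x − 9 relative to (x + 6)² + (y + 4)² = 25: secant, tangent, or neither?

secant

d² = (3·(−6) + 2·(−4) − (−18))²/13 = 64/13; r² = 25.
Since d² < r², the line cuts the circle twice.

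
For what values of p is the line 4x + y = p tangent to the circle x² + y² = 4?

The line touches the circle iff its distance from (0, 0) is 2:
|4·0 + 1·0 − p| / √17 = 2
|p| = 2√17.

p = ±2√17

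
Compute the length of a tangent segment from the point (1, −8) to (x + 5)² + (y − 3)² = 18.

√139

Centre (−5, 3), r² = 18. |PO|² = (6)² + (−11)² = 157.
Power of the point: PT² = |PO|² − r² = 139, so PT = √139.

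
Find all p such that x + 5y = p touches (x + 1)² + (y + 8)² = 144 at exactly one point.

p = −41 ± 12√26

The line touches the circle iff its distance from (−1, −8) is 12:
|1·(−1) + 5·(−8) − p| / √26 = 12
|p − (−41)| = 12√26.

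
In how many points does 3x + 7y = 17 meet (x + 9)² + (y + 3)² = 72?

d² = (3·(−9) + 7·(−3) − (17))²/58 = 4225/58; r² = 72.
Since d² > r², the line lies outside the circle.

0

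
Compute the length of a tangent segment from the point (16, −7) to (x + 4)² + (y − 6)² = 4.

With centre O = (−4, 6), |OP|² = 569 and r² = 4.
By the tangent–radius right angle, tangent length = √(|PO|² − r²) = √565.

√565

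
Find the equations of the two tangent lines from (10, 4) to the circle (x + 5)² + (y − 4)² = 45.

x + 2y = 18 and x − 2y = 2

A line y − (4) = m(x − (10)) is tangent when its distance from (−5, 4) is 3√5:
(−15m − (0))² = 45(m² + 1)
4m² − 1 = 0, so m = −1/2 or m = 1/2.
Through (10, 4) these give x + 2y = 18 and x − 2y = 2.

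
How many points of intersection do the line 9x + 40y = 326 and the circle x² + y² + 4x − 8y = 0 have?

0

Substituting the line into the circle gives 1681x² + 3412x + 1956 = 0.
Δ = 11641744 − 13152144 = −1510400.
No real roots: the line does not meet the circle.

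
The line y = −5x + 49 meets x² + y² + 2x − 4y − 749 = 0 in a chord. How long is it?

Centre (−1, 2), r² = 754. Perpendicular distance d from centre to line = |−52| / √26 = 52/√26.
Chord = 2√(r² − d²) = 2·√(650) = 10√26.

10√26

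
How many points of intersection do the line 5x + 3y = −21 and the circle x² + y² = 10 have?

0

Substituting the line into the circle gives 34x² + 210x + 351 = 0.
Discriminant = (210)² − 4·34·(351) = −3636 < 0.
No real roots: the line does not meet the circle.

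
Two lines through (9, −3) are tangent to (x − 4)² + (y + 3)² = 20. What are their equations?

2x + y = 15 and 2x − y = 21

Let a tangent through (9, −3) have slope m. Its distance from (4, −3) must equal 2√5:
(−5m − (0))² = 20(m² + 1)
m² − 4 = 0, so m = −2 or m = 2.
Through (9, −3) these give 2x + y = 15 and 2x − y = 21.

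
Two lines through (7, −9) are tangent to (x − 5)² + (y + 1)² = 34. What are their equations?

Write the tangent as mx − y + (−9 − m·(7)) = 0 and set its distance from the centre to √34:
[m·(−2) − (8)]² = 34(m² + 1)
15m² − 16m − 15 = 0, so m = 5/3 or m = −3/5.
Through (7, −9) these give 5x − 3y = 62 and 3x + 5y = −24.

5x − 3y = 62 and 3x + 5y = −24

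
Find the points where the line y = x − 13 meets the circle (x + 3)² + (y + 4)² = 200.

Express y = x − 13 and substitute into the circle:
2x² − 12x − 110 = 0  ⟹  x² − 6x − 55 = 0
x = 11 or x = −5, giving (11, −2) and (−5, −18).

(−5, −18) and (11, −2)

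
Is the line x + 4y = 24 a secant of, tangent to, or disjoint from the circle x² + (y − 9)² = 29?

Substituting the line into the circle gives 17x² + 24x − 320 = 0.
Δ = 576 − (−21760) = 22336.
Two real roots: the line is a secant.

secant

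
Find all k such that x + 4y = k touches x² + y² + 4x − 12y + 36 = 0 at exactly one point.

k = 22 ± 2√17

Tangency holds when the distance from the centre (−2, 6) to the line equals the radius 2:
|1·(−2) + 4·6 − k| / √17 = 2
|k − (22)| = 2√17.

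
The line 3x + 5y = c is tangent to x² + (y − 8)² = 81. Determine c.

c = 40 ± 9√34

For a tangent, require d(centre, line) = r = 9.
|3·0 + 5·8 − c| / √34 = 9
|c − (40)| = 9√34.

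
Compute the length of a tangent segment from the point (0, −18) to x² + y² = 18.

The centre is (0, 0) and r = 3√2. The square of the distance from P to the centre is 0 + 324 = 324.
Power of the point: PT² = |PO|² − r² = 306, so PT = 3√34.

3√34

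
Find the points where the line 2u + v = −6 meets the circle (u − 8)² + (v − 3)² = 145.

(−4, 2) and (0, −6)

Substitute v = −2u − 6:
5u² + 20u = 0  ⟹  u² + 4u = 0
u = 0 or u = −4, giving (0, −6) and (−4, 2).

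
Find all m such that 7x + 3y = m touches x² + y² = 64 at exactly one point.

m = ±8√58

For a tangent, require d(centre, line) = r = 8.
|7·0 + 3·0 − m| / √58 = 8
|m| = 8√58.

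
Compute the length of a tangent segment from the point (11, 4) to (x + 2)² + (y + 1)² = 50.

12

With centre O = (−2, −1), |OP|² = 194 and r² = 50.
By the tangent–radius right angle, tangent length = √(|PO|² − r²) = √144 = 12.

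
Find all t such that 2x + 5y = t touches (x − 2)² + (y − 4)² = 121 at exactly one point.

For a tangent, require d(centre, line) = r = 11.
|2·2 + 5·4 − t| / √29 = 11
|t − (24)| = 11√29.

t = 24 ± 11√29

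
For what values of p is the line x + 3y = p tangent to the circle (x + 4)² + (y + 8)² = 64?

p = −28 ± 8√10

The line touches the circle iff its distance from (−4, −8) is 8:
|1·(−4) + 3·(−8) − p| / √10 = 8
|p − (−28)| = 8√10.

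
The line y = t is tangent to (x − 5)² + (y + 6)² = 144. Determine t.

t = −18 or t = 6

Tangency holds when the distance from the centre (5, −6) to the line equals the radius 12:
|0·5 + 1·(−6) − t| / √1 = 12
|t − (−6)| = 12, so t = 6 or t = −18.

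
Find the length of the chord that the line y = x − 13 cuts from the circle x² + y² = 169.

Express y = x − 13 and substitute into the circle:
2x² − 26x = 0  ⟹  x² − 13x = 0
x = 13 or x = 0, giving (13, 0) and (0, −13).
Chord length = distance between (13, 0) and (0, −13) = √338 = 13√2.

13√2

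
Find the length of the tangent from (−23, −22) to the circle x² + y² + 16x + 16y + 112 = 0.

The centre is (−8, −8) and r = 4. The square of the distance from P to the centre is 225 + 196 = 421.
By the tangent–radius right angle, tangent length = √(|PO|² − r²) = √405 = 9√5.

9√5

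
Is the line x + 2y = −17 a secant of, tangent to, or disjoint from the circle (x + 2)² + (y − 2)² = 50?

disjoint

Substituting the line into the circle gives 5x² + 58x + 257 = 0.
Discriminant = (58)² − 4·5·(257) = −1776 < 0.
No real roots: the line does not meet the circle.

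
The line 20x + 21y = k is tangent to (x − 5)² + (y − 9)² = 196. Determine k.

For a tangent, require d(centre, line) = r = 14.
|20·5 + 21·9 − k| / √841 = 14
|k − (289)| = 14·29, so k = 695 or k = −117.

k = −117 or k = 695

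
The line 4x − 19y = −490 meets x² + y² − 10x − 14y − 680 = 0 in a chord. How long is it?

Centre (5, 7), r² = 754. Perpendicular distance d from centre to line = |377| / √377 = 377/√377.
Half the chord is √(r² − d²) = √(377), so the full chord is 2√377.

2√377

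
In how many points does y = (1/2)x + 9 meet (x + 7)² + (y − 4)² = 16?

2

Substituting the line into the circle gives 5x² + 76x + 232 = 0.
Δ = 5776 − 4640 = 1136.
Two real roots: the line is a secant.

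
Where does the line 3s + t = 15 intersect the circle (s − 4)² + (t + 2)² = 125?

From the line, t = −3s + 15. Substituting:
10s² − 110s + 180 = 0  ⟹  s² − 11s + 18 = 0
s = 9 or s = 2, giving (9, −12) and (2, 9).

(2, 9) and (9, −12)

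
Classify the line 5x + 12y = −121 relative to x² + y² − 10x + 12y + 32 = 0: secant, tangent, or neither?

d² = (5·5 + 12·(−6) − (−121))²/169 = 5476/169; r² = 29.
Since d² > r², the line lies outside the circle.

neither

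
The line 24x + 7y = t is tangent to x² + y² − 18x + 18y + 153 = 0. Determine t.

Tangency holds when the distance from the centre (9, −9) to the line equals the radius 3:
|24·9 + 7·(−9) − t| / √625 = 3
|t − (153)| = 3·25, so t = 228 or t = 78.

t = 78 or t = 228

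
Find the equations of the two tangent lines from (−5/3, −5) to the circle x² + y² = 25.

A line y − (−5) = m(x − (−5/3)) is tangent when its distance from (0, 0) is 5:
(5/3m − (5))² = 25(m² + 1)
4m² + 3m = 0, so m = −3/4 or m = 0.
With m = −3/4: 3x + 4y = −25. With m = 0: y = −5.

3x + 4y = −25 and y = −5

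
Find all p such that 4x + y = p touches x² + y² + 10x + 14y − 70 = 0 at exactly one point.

For a tangent, require d(centre, line) = r = 12.
|4·(−5) + 1·(−7) − p| / √17 = 12
|p − (−27)| = 12√17.

p = −27 ± 12√17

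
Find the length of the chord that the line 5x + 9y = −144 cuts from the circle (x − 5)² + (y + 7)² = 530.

4√106

The distance from (5, −7) to the line is 106/√106, and r² = 530.
Half the chord is √(r² − d²) = √(424), so the full chord is 4√106.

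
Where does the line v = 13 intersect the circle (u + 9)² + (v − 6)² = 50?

Substitute v = 13:
u² + 18u + 80 = 0
u = −8 or u = −10, giving (−8, 13) and (−10, 13).

(−10, 13) and (−8, 13)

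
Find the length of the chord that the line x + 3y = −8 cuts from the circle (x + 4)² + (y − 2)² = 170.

8√10

Express y = (−8 − x)/3 and substitute into the circle:
10x² + 100x − 1190 = 0  ⟹  x² + 10x − 119 = 0
x = 7 or x = −17, giving (7, −5) and (−17, 3).
|(7, −5) − (−17, 3)| = √((24)² + (−8)²) = 8√10.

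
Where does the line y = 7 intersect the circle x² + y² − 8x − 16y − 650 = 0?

Substitute y = 7:
x² − 8x − 713 = 0
x = 31 or x = −23, giving (31, 7) and (−23, 7).

(−23, 7) and (31, 7)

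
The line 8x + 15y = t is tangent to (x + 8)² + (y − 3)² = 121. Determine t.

t = −206 or t = 168

For a tangent, require d(centre, line) = r = 11.
|8·(−8) + 15·3 − t| / √289 = 11
|t − (−19)| = 11·17, so t = 168 or t = −206.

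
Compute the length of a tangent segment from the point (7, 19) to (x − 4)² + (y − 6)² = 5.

√173

Centre (4, 6), r² = 5. |PO|² = (3)² + (13)² = 178.
Power of the point: PT² = |PO|² − r² = 173, so PT = √173.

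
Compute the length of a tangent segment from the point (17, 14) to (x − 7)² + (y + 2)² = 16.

Centre (7, −2), r² = 16. |PO|² = (10)² + (16)² = 356.
The tangent meets the radius at right angles, so tangent² = |PO|² − r² = 356 − 16 = 340.

2√85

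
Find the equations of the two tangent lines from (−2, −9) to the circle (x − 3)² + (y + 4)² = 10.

A line y − (−9) = m(x − (−2)) is tangent when its distance from (3, −4) is √10:
[m·(5) − (5)]² = 10(m² + 1)
3m² − 10m + 3 = 0, so m = 1/3 or m = 3.
With m = 1/3: x − 3y = 25. With m = 3: 3x − y = 3.

x − 3y = 25 and 3x − y = 3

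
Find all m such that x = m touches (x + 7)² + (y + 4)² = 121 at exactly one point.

The line touches the circle iff its distance from (−7, −4) is 11:
|1·(−7) + 0·(−4) − m| / √1 = 11
|m − (−7)| = 11, so m = 4 or m = −18.

m = −18 or m = 4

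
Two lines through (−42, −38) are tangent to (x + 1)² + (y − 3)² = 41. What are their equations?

5x − 4y = −58 and 4x − 5y = 22

Write the tangent as mx − y + (−38 − m·(−42)) = 0 and set its distance from the centre to √41:
[m·(41) − (41)]² = 41(m² + 1)
20m² − 41m + 20 = 0, so m = 5/4 or m = 4/5.
Through (−42, −38) these give 5x − 4y = −58 and 4x − 5y = 22.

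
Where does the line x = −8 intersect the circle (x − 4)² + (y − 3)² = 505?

(−8, −16) and (−8, 22)

The line gives x = −8. Substituting into the circle:
y² − 6y − 352 = 0
y = 22 or y = −16, giving (−8, 22) and (−8, −16).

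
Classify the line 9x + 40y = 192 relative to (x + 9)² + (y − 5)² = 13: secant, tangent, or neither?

Substituting the line into the circle gives 1681x² + 28944x + 108864 = 0.
Discriminant = (28944)² − 4·1681·(108864) = 105753600 > 0.
Two real roots: the line is a secant.

secant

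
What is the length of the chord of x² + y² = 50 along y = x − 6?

8√2

Substitute y = x − 6:
2x² − 12x − 14 = 0  ⟹  x² − 6x − 7 = 0
x = 7 or x = −1, giving (7, 1) and (−1, −7).
Chord length = distance between (7, 1) and (−1, −7) = √128 = 8√2.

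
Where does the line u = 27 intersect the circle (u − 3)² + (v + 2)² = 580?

(27, −4) and (27, 0)

The line gives u = 27. Substituting into the circle:
v² + 4v = 0
v = 0 or v = −4, giving (27, 0) and (27, −4).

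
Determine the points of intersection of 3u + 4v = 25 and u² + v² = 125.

(−5, 10) and (11, −2)

Substitute v = (25 − 3u)/4:
25u² − 150u − 1375 = 0  ⟹  u² − 6u − 55 = 0
u = 11 or u = −5, giving (11, −2) and (−5, 10).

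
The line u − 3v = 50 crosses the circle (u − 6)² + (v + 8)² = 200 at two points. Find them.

(−4, −18) and (20, −10)

Express v = (−50 + u)/3 and substitute into the circle:
10u² − 160u − 800 = 0  ⟹  u² − 16u − 80 = 0
u = 20 or u = −4, giving (20, −10) and (−4, −18).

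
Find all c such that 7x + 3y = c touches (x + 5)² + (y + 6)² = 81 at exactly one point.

For a tangent, require d(centre, line) = r = 9.
|7·(−5) + 3·(−6) − c| / √58 = 9
|c − (−53)| = 9√58.

c = −53 ± 9√58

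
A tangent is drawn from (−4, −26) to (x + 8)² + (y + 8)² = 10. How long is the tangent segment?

√330

The centre is (−8, −8) and r = √10. The square of the distance from P to the centre is 16 + 324 = 340.
By the tangent–radius right angle, tangent length = √(|PO|² − r²) = √330.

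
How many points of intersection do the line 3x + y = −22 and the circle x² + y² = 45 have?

Substituting the line into the circle gives 10x² + 132x + 439 = 0.
Δ = 17424 − 17560 = −136.
No real roots: the line does not meet the circle.

0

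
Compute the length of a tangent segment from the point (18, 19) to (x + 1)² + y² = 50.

4√42

With centre O = (−1, 0), |OP|² = 722 and r² = 50.
Power of the point: PT² = |PO|² − r² = 672, so PT = 4√42.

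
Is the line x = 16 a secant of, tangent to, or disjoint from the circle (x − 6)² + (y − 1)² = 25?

Centre (6, 1), r² = 25. Distance² from centre to line = (−10)² = 100.
Since d² > r², the line lies outside the circle.

disjoint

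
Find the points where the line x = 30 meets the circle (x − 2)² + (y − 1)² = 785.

The line gives x = 30. Substituting into the circle:
y² − 2y = 0
y = 2 or y = 0, giving (30, 2) and (30, 0).

(30, 0) and (30, 2)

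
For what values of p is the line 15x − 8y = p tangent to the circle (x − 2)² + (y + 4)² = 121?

Tangency holds when the distance from the centre (2, −4) to the line equals the radius 11:
|15·2 − 8·(−4) − p| / √289 = 11
|p − (62)| = 11·17, so p = 249 or p = −125.

p = −125 or p = 249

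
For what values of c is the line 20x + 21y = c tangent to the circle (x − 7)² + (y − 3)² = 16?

For a tangent, require d(centre, line) = r = 4.
|20·7 + 21·3 − c| / √841 = 4
|c − (203)| = 4·29, so c = 319 or c = 87.

c = 87 or c = 319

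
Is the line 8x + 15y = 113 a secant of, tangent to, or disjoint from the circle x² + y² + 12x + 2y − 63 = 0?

disjoint

d² = (8·(−6) + 15·(−1) − (113))²/289 = 30976/289; r² = 100.
Since d² > r², the line lies outside the circle.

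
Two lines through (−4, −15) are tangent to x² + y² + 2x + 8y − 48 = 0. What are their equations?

4x − 7y = 89 and 7x + 4y = −88

Write the tangent as mx − y + (−15 − m·(−4)) = 0 and set its distance from the centre to √65:
(3m − (11))² = 65(m² + 1)
28m² + 33m − 28 = 0, so m = 4/7 or m = −7/4.
Through (−4, −15) these give 4x − 7y = 89 and 7x + 4y = −88.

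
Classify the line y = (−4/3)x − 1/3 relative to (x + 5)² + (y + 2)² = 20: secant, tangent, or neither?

Centre (−5, −2), r² = 20. Distance² from centre to line = (−25)²/25 = 25.
Since d² > r², the line lies outside the circle.

neither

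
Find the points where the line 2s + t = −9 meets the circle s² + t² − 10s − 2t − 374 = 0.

From the line, t = −2s − 9. Substituting:
5s² + 30s − 275 = 0  ⟹  s² + 6s − 55 = 0
s = 5 or s = −11, giving (5, −19) and (−11, 13).

(−11, 13) and (5, −19)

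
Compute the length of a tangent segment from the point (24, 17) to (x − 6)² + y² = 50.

√563

The centre is (6, 0) and r = 5√2. The square of the distance from P to the centre is 324 + 289 = 613.
Power of the point: PT² = |PO|² − r² = 563, so PT = √563.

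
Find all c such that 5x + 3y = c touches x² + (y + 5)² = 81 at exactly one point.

c = −15 ± 9√34

The line touches the circle iff its distance from (0, −5) is 9:
|5·0 + 3·(−5) − c| / √34 = 9
|c − (−15)| = 9√34.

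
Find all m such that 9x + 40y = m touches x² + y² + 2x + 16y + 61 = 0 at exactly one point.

m = −411 or m = −247

Tangency holds when the distance from the centre (−1, −8) to the line equals the radius 2:
|9·(−1) + 40·(−8) − m| / √1681 = 2
|m − (−329)| = 2·41, so m = −247 or m = −411.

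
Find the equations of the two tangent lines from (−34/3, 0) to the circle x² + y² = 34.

A line y − (0) = m(x − (−34/3)) is tangent when its distance from (0, 0) is √34:
(34/3m − (0))² = 34(m² + 1)
25m² − 9 = 0, so m = 3/5 or m = −3/5.
Through (−34/3, 0) these give 3x − 5y = −34 and 3x + 5y = −34.

3x − 5y = −34 and 3x + 5y = −34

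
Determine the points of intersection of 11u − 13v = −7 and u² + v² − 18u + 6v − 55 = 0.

Express v = (7 + 11u)/13 and substitute into the circle:
290u² − 2030u − 8700 = 0  ⟹  u² − 7u − 30 = 0
u = 10 or u = −3, giving (10, 9) and (−3, −2).

(−3, −2) and (10, 9)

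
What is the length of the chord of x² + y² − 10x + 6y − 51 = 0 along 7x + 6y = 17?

2√85

From the line, y = (17 − 7x)/6. Substituting:
85x² − 850x − 935 = 0  ⟹  x² − 10x − 11 = 0
x = 11 or x = −1, giving (11, −10) and (−1, 4).
|(11, −10) − (−1, 4)| = √((12)² + (−14)²) = 2√85.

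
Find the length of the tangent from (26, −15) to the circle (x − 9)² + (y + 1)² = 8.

The centre is (9, −1) and r = 2√2. The square of the distance from P to the centre is 289 + 196 = 485.
Power of the point: PT² = |PO|² − r² = 477, so PT = 3√53.

3√53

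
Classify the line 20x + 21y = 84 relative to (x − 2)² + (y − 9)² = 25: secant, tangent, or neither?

tangent

Centre (2, 9), r² = 25. Distance² from centre to line = (145)²/841 = 25.
Since d² = r², the line is tangent.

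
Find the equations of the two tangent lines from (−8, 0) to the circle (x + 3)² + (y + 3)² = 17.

x − 4y = −8 and 4x + y = −32

A line y − (0) = m(x − (−8)) is tangent when its distance from (−3, −3) is √17:
[m·(5) − (−3)]² = 17(m² + 1)
4m² + 15m − 4 = 0, so m = 1/4 or m = −4.
Through (−8, 0) these give x − 4y = −8 and 4x + y = −32.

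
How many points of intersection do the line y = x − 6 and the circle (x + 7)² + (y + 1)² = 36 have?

Substituting the line into the circle gives 2x² + 4x + 38 = 0.
Δ = 16 − 304 = −288.
No real roots: the line does not meet the circle.

0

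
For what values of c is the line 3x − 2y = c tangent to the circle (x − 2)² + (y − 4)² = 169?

For a tangent, require d(centre, line) = r = 13.
|3·2 − 2·4 − c| / √13 = 13
|c − (−2)| = 13√13.

c = −2 ± 13√13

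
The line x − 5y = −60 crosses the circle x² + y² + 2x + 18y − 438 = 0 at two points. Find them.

Express y = (60 + x)/5 and substitute into the circle:
26x² + 260x − 1950 = 0  ⟹  x² + 10x − 75 = 0
x = 5 or x = −15, giving (5, 13) and (−15, 9).

(−15, 9) and (5, 13)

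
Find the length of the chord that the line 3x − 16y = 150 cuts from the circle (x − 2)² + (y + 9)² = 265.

2√265

From the line, y = (−150 + 3x)/16. Substituting:
265x² − 1060x − 66780 = 0  ⟹  x² − 4x − 252 = 0
x = 18 or x = −14, giving (18, −6) and (−14, −12).
|(18, −6) − (−14, −12)| = √((32)² + (6)²) = 2√265.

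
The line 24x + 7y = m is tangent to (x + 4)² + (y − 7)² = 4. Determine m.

For a tangent, require d(centre, line) = r = 2.
|24·(−4) + 7·7 − m| / √625 = 2
|m − (−47)| = 2·25, so m = 3 or m = −97.

m = −97 or m = 3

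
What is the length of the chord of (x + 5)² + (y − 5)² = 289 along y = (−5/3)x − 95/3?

3√34

The distance from (−5, 5) to the line is 85/√34, and r² = 289.
Chord = 2√(r² − d²) = 2·√(153/2) = 3√34.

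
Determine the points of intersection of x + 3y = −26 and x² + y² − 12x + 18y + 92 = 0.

Substitute y = (−26 − x)/3:
10x² − 110x + 100 = 0  ⟹  x² − 11x + 10 = 0
x = 10 or x = 1, giving (10, −12) and (1, −9).

(1, −9) and (10, −12)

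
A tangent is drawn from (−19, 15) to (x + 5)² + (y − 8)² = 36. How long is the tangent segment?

√209

The centre is (−5, 8) and r = 6. The square of the distance from P to the centre is 196 + 49 = 245.
Power of the point: PT² = |PO|² − r² = 209, so PT = √209.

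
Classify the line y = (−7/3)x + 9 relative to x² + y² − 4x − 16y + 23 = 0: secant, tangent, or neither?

Substituting the line into the circle gives 58x² − 78x − 360 = 0.
Δ = 6084 − (−83520) = 89604.
Two real roots: the line is a secant.

secant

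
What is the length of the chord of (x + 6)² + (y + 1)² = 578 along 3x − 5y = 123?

2√34

From the line, y = (−123 + 3x)/5. Substituting:
34x² − 408x + 374 = 0  ⟹  x² − 12x + 11 = 0
x = 11 or x = 1, giving (11, −18) and (1, −24).
Chord length = distance between (11, −18) and (1, −24) = √136 = 2√34.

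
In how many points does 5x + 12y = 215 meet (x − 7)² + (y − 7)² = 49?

Centre (7, 7), r² = 49. Distance² from centre to line = (−96)²/169 = 9216/169.
Since d² > r², the line lies outside the circle.

0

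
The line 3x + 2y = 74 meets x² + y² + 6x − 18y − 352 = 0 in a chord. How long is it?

6√13

Centre (−3, 9), r² = 442. Perpendicular distance d from centre to line = |−65| / √13 = 65/√13.
Half the chord is √(r² − d²) = √(117), so the full chord is 6√13.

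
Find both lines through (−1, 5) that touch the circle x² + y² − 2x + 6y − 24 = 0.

5x − 3y = −20 and 3x + 5y = 22

Let a tangent through (−1, 5) have slope m. Its distance from (1, −3) must equal √34:
[m·(2) − (−8)]² = 34(m² + 1)
15m² − 16m − 15 = 0, so m = 5/3 or m = −3/5.
With m = 5/3: 5x − 3y = −20. With m = −3/5: 3x + 5y = 22.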